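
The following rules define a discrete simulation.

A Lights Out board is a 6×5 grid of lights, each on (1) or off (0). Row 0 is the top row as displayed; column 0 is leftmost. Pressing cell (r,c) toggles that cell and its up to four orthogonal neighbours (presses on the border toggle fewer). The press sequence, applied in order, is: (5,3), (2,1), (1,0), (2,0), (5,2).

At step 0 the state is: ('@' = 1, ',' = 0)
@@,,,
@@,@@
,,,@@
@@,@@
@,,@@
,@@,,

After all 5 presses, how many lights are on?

step 0: @@,,,
@@,@@
,,,@@
@@,@@
@,,@@
,@@,,
step 1: @@,,,
@@,@@
,,,@@
@@,@@
@,,,@
,@,@@
step 2: @@,,,
@,,@@
@@@@@
@,,@@
@,,,@
,@,@@
step 3: ,@,,,
,@,@@
,@@@@
@,,@@
@,,,@
,@,@@
step 4: ,@,,,
@@,@@
@,@@@
,,,@@
@,,,@
,@,@@
step 5: ,@,,,
@@,@@
@,@@@
,,,@@
@,@,@
,,@,@

16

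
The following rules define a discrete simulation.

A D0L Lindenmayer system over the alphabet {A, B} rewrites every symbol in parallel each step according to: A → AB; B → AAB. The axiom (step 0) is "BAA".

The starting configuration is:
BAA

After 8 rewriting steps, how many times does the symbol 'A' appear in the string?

1970

t=0: BAA
t=1: AABABAB
t=2: ABABAABABAABABAAB
t=3: ABAABABAABABABAABABAABABABAABABAABABABAAB
t=4: ABAABABABAABABAABABABAABABAABABAABABABAABABAABABABAABABAABABAABABABAABABAABABABAABABAABABAABABABAAB
t=5: ABAABABABAABABAABABAABABABAABABAABABABAABABAABABAABABABAAB…ABAABABAABABABAABABAABABABAABABAABABABAABABAABABAABABABAAB  (len 239)
t=6: ABAABABABAABABAABABAABABABAABABAABABABAABABAABABABAABABAAB…ABAABABAABABABAABABAABABABAABABAABABABAABABAABABAABABABAAB  (len 577)
t=7: ABAABABABAABABAABABAABABABAABABAABABABAABABAABABABAABABAAB…ABAABABAABABABAABABAABABABAABABAABABABAABABAABABAABABABAAB  (len 1393)
t=8: ABAABABABAABABAABABAABABABAABABAABABABAABABAABABABAABABAAB…ABAABABAABABABAABABAABABABAABABAABABABAABABAABABAABABABAAB  (len 3363)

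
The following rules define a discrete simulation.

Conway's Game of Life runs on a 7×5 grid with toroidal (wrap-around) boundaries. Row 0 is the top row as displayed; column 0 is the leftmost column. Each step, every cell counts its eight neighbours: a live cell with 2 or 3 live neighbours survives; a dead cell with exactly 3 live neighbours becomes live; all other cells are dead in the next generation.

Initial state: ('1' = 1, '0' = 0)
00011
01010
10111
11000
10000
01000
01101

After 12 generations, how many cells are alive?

t=0: 00011
01010
10111
11000
10000
01000
01101
t=1: 01001
01000
00010
00110
10000
01100
01101
t=2: 01010
10100
00010
00111
00010
00110
00000
t=3: 01100
01111
01000
00101
00000
00110
00010
t=4: 11001
00010
01001
00000
00100
00110
01010
t=5: 11011
01110
00000
00000
00110
01010
01010
t=6: 00000
01010
00100
00000
00110
01011
01010
t=7: 00000
00100
00100
00110
00111
11001
10011
t=8: 00011
00000
01100
01001
00000
01000
01010
t=9: 00111
00110
11100
11100
10000
00100
10011
t=10: 11000
10000
10001
00101
10100
11010
11000
t=11: 00001
00000
11011
00001
10100
00000
00000
t=12: 00000
00010
10011
00100
00000
00000
00000

5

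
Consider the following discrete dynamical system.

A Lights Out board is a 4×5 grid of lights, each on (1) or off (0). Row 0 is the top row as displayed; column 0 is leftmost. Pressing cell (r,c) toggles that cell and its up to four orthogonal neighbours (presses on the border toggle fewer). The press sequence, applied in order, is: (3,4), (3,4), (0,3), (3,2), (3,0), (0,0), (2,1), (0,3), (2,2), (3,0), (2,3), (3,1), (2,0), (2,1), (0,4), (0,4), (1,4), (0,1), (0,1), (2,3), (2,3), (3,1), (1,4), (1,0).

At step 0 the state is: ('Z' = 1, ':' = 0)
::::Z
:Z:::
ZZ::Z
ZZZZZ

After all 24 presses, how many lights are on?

step 0: ::::Z
:Z:::
ZZ::Z
ZZZZZ
step 1: ::::Z
:Z:::
ZZ:::
ZZZ::
step 2: ::::Z
:Z:::
ZZ::Z
ZZZZZ
step 3: ::ZZ:
:Z:Z:
ZZ::Z
ZZZZZ
step 4: ::ZZ:
:Z:Z:
ZZZ:Z
Z:::Z
step 5: ::ZZ:
:Z:Z:
:ZZ:Z
:Z::Z
step 6: ZZZZ:
ZZ:Z:
:ZZ:Z
:Z::Z
step 7: ZZZZ:
Z::Z:
Z:::Z
::::Z
step 8: ZZ::Z
Z::::
Z:::Z
::::Z
step 9: ZZ::Z
Z:Z::
ZZZZZ
::Z:Z
step 10: ZZ::Z
Z:Z::
:ZZZZ
ZZZ:Z
step 11: ZZ::Z
Z:ZZ:
:Z:::
ZZZZZ
step 12: ZZ::Z
Z:ZZ:
:::::
:::ZZ
step 13: ZZ::Z
::ZZ:
ZZ:::
Z::ZZ
step 14: ZZ::Z
:ZZZ:
::Z::
ZZ:ZZ
step 15: ZZ:Z:
:ZZZZ
::Z::
ZZ:ZZ
step 16: ZZ::Z
:ZZZ:
::Z::
ZZ:ZZ
step 17: ZZ:::
:ZZ:Z
::Z:Z
ZZ:ZZ
step 18: ::Z::
::Z:Z
::Z:Z
ZZ:ZZ
step 19: ZZ:::
:ZZ:Z
::Z:Z
ZZ:ZZ
step 20: ZZ:::
:ZZZZ
:::Z:
ZZ::Z
step 21: ZZ:::
:ZZ:Z
::Z:Z
ZZ:ZZ
step 22: ZZ:::
:ZZ:Z
:ZZ:Z
::ZZZ
step 23: ZZ::Z
:ZZZ:
:ZZ::
::ZZZ
step 24: :Z::Z
Z:ZZ:
ZZZ::
::ZZZ

11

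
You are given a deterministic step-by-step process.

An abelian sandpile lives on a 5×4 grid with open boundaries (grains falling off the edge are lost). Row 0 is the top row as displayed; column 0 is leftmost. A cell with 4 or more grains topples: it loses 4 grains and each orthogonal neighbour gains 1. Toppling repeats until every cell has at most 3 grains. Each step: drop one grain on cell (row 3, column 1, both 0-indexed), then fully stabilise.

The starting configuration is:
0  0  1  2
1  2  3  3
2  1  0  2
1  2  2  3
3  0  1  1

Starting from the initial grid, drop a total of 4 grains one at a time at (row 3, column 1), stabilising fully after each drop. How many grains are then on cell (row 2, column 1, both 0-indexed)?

step 0: 0  0  1  2
1  2  3  3
2  1  0  2
1  2  2  3
3  0  1  1
step 1: 0  0  1  2
1  2  3  3
2  1  0  2
1  3  2  3
3  0  1  1
step 2: 0  0  1  2
1  2  3  3
2  2  0  2
2  0  3  3
3  1  1  1
step 3: 0  0  1  2
1  2  3  3
2  2  0  2
2  1  3  3
3  1  1  1
step 4: 0  0  1  2
1  2  3  3
2  2  0  2
2  2  3  3
3  1  1  1

2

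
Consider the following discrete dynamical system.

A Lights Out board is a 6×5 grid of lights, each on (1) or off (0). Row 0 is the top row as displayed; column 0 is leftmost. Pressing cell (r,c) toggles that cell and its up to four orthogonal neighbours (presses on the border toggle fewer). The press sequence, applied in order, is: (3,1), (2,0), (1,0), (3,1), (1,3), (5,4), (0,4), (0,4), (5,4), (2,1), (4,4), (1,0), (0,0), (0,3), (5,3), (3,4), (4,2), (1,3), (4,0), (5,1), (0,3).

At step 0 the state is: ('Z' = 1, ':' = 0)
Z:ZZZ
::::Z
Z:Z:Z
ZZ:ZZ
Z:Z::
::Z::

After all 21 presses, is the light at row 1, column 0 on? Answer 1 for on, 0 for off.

0

t=0: Z:ZZZ
::::Z
Z:Z:Z
ZZ:ZZ
Z:Z::
::Z::
t=1: Z:ZZZ
::::Z
ZZZ:Z
::ZZZ
ZZZ::
::Z::
t=2: Z:ZZZ
Z:::Z
::Z:Z
Z:ZZZ
ZZZ::
::Z::
t=3: ::ZZZ
:Z::Z
Z:Z:Z
Z:ZZZ
ZZZ::
::Z::
t=4: ::ZZZ
:Z::Z
ZZZ:Z
:Z:ZZ
Z:Z::
::Z::
t=5: ::Z:Z
:ZZZ:
ZZZZZ
:Z:ZZ
Z:Z::
::Z::
t=6: ::Z:Z
:ZZZ:
ZZZZZ
:Z:ZZ
Z:Z:Z
::ZZZ
t=7: ::ZZ:
:ZZZZ
ZZZZZ
:Z:ZZ
Z:Z:Z
::ZZZ
t=8: ::Z:Z
:ZZZ:
ZZZZZ
:Z:ZZ
Z:Z:Z
::ZZZ
t=9: ::Z:Z
:ZZZ:
ZZZZZ
:Z:ZZ
Z:Z::
::Z::
t=10: ::Z:Z
::ZZ:
:::ZZ
:::ZZ
Z:Z::
::Z::
t=11: ::Z:Z
::ZZ:
:::ZZ
:::Z:
Z:ZZZ
::Z:Z
t=12: Z:Z:Z
ZZZZ:
Z::ZZ
:::Z:
Z:ZZZ
::Z:Z
t=13: :ZZ:Z
:ZZZ:
Z::ZZ
:::Z:
Z:ZZZ
::Z:Z
t=14: :Z:Z:
:ZZ::
Z::ZZ
:::Z:
Z:ZZZ
::Z:Z
t=15: :Z:Z:
:ZZ::
Z::ZZ
:::Z:
Z:Z:Z
:::Z:
t=16: :Z:Z:
:ZZ::
Z::Z:
::::Z
Z:Z::
:::Z:
t=17: :Z:Z:
:ZZ::
Z::Z:
::Z:Z
ZZ:Z:
::ZZ:
t=18: :Z:::
:Z:ZZ
Z::::
::Z:Z
ZZ:Z:
::ZZ:
t=19: :Z:::
:Z:ZZ
Z::::
Z:Z:Z
:::Z:
Z:ZZ:
t=20: :Z:::
:Z:ZZ
Z::::
Z:Z:Z
:Z:Z:
:Z:Z:
t=21: :ZZZZ
:Z::Z
Z::::
Z:Z:Z
:Z:Z:
:Z:Z:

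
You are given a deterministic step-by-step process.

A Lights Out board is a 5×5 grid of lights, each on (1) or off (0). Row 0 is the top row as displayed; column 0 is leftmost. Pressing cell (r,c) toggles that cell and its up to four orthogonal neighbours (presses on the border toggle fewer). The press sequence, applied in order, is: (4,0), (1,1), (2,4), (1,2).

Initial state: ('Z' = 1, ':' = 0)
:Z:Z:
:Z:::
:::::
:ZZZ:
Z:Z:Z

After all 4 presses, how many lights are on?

18

[0] :Z:Z:
:Z:::
:::::
:ZZZ:
Z:Z:Z
[1] :Z:Z:
:Z:::
:::::
ZZZZ:
:ZZ:Z
[2] :::Z:
Z:Z::
:Z:::
ZZZZ:
:ZZ:Z
[3] :::Z:
Z:Z:Z
:Z:ZZ
ZZZZZ
:ZZ:Z
[4] ::ZZ:
ZZ:ZZ
:ZZZZ
ZZZZZ
:ZZ:Z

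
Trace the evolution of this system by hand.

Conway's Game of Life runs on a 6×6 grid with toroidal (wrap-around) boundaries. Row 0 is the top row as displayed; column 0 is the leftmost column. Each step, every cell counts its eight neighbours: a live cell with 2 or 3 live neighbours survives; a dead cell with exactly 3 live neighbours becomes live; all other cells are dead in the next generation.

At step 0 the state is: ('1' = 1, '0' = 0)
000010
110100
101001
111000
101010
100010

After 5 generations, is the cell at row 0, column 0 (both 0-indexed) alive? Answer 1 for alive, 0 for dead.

t=0: 000010
110100
101001
111000
101010
100010
t=1: 110110
111110
000101
001000
101000
010010
t=2: 000000
000000
100001
011100
001100
000010
t=3: 000000
000000
111000
110110
010010
000100
t=4: 000000
010000
101101
000110
110011
000000
t=5: 000000
111000
111101
000000
100111
100001

0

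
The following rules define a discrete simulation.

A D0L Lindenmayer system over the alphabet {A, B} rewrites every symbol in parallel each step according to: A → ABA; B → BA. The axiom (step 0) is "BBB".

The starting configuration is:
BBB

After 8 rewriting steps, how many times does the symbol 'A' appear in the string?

2961

[0] BBB
[1] BABABA
[2] BAABABAABABAABA
[3] BAABAABABAABABAABAABABAABABAABAABABAABA
[4] BAABAABABAABAABABAABABAABAABABAABABAABAABABAABAABABAABABAABAABABAABABAABAABABAABAABABAABABAABAABABAABA
[5] BAABAABABAABAABABAABABAABAABABAABAABABAABABAABAABABAABABAA…ABAABABAABABAABAABABAABABAABAABABAABAABABAABABAABAABABAABA  (len 267)
[6] BAABAABABAABAABABAABABAABAABABAABAABABAABABAABAABABAABABAA…ABAABABAABABAABAABABAABABAABAABABAABAABABAABABAABAABABAABA  (len 699)
[7] BAABAABABAABAABABAABABAABAABABAABAABABAABABAABAABABAABABAA…ABAABABAABABAABAABABAABABAABAABABAABAABABAABABAABAABABAABA  (len 1830)
[8] BAABAABABAABAABABAABABAABAABABAABAABABAABABAABAABABAABABAA…ABAABABAABABAABAABABAABABAABAABABAABAABABAABABAABAABABAABA  (len 4791)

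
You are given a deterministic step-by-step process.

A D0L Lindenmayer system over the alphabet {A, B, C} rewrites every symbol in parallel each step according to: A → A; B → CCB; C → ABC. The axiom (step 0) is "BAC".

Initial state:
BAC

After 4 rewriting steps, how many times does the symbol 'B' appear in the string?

0) BAC
1) CCBAABC
2) ABCABCCCBAACCBABC
3) ACCBABCACCBABCABCABCCCBAAABCABCCCBACCBABC
4) AABCABCCCBACCBABCAABCABCCCBACCBABCACCBABCACCBABCABCABCCCBAAACCBABCACCBABCABCABCCCBAABCABCCCBACCBABC

29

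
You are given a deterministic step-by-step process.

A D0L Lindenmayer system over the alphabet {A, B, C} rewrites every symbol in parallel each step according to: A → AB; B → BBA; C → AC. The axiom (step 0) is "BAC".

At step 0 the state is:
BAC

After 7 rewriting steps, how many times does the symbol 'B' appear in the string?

1219

0) BAC
1) BBAABAC
2) BBABBAABABBBAABAC
3) BBABBAABBBABBAABABBBAABBBABBABBAABABBBAABAC
4) BBABBAABBBABBAABABBBABBABBAABBBABBAABABBBAABBBABBABBAABABBBABBABBAABBBABBAABBBABBAABABBBAABBBABBABBAABABBBAABAC
5) BBABBAABBBABBAABABBBABBABBAABBBABBAABABBBAABBBABBABBAABBBA…ABABBBABBABBAABBBABBAABBBABBAABABBBAABBBABBABBAABABBBAABAC  (len 289)
6) BBABBAABBBABBAABABBBABBABBAABBBABBAABABBBAABBBABBABBAABBBA…ABABBBABBABBAABBBABBAABBBABBAABABBBAABBBABBABBAABABBBAABAC  (len 755)
7) BBABBAABBBABBAABABBBABBABBAABBBABBAABABBBAABBBABBABBAABBBA…ABABBBABBABBAABBBABBAABBBABBAABABBBAABBBABBABBAABABBBAABAC  (len 1975)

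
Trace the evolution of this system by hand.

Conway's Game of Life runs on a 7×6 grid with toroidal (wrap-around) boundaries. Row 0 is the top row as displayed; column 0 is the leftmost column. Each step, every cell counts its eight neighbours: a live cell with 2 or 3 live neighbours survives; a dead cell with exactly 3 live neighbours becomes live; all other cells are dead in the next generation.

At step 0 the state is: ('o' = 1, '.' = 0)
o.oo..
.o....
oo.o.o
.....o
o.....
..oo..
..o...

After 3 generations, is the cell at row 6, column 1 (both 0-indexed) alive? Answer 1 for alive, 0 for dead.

0) o.oo..
.o....
oo.o.o
.....o
o.....
..oo..
..o...
1) ..oo..
...ooo
.oo.oo
.o..oo
......
.ooo..
......
2) ..oo..
oo...o
.oo...
.ooooo
oo.oo.
..o...
.o....
3) ..o...
o..o..
......
.....o
o.....
o.oo..
.o.o..

1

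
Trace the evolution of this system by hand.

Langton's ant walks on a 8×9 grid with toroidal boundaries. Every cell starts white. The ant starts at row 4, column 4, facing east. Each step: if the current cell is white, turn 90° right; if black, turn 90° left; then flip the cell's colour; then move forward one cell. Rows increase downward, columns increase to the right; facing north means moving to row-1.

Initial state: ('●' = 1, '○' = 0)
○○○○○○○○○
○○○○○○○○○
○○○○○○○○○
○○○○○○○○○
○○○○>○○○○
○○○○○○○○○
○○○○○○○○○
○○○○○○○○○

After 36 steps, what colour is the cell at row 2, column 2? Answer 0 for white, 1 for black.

0

[0] ○○○○○○○○○
○○○○○○○○○
○○○○○○○○○
○○○○○○○○○
○○○○>○○○○
○○○○○○○○○
○○○○○○○○○
○○○○○○○○○
[1] ○○○○○○○○○
○○○○○○○○○
○○○○○○○○○
○○○○○○○○○
○○○○●○○○○
○○○○v○○○○
○○○○○○○○○
○○○○○○○○○
[2] ○○○○○○○○○
○○○○○○○○○
○○○○○○○○○
○○○○○○○○○
○○○○●○○○○
○○○<●○○○○
○○○○○○○○○
○○○○○○○○○
[3] ○○○○○○○○○
○○○○○○○○○
○○○○○○○○○
○○○○○○○○○
○○○^●○○○○
○○○●●○○○○
○○○○○○○○○
○○○○○○○○○
[4] ○○○○○○○○○
○○○○○○○○○
○○○○○○○○○
○○○○○○○○○
○○○●>○○○○
○○○●●○○○○
○○○○○○○○○
○○○○○○○○○
[5] ○○○○○○○○○
○○○○○○○○○
○○○○○○○○○
○○○○^○○○○
○○○●○○○○○
○○○●●○○○○
○○○○○○○○○
○○○○○○○○○
[6] ○○○○○○○○○
○○○○○○○○○
○○○○○○○○○
○○○○●>○○○
○○○●○○○○○
○○○●●○○○○
○○○○○○○○○
○○○○○○○○○
[7] ○○○○○○○○○
○○○○○○○○○
○○○○○○○○○
○○○○●●○○○
○○○●○v○○○
○○○●●○○○○
○○○○○○○○○
○○○○○○○○○
[8] ○○○○○○○○○
○○○○○○○○○
○○○○○○○○○
○○○○●●○○○
○○○●<●○○○
○○○●●○○○○
○○○○○○○○○
○○○○○○○○○
[9] ○○○○○○○○○
○○○○○○○○○
○○○○○○○○○
○○○○^●○○○
○○○●●●○○○
○○○●●○○○○
○○○○○○○○○
○○○○○○○○○
[10] ○○○○○○○○○
○○○○○○○○○
○○○○○○○○○
○○○<○●○○○
○○○●●●○○○
○○○●●○○○○
○○○○○○○○○
○○○○○○○○○
[11] ○○○○○○○○○
○○○○○○○○○
○○○^○○○○○
○○○●○●○○○
○○○●●●○○○
○○○●●○○○○
○○○○○○○○○
○○○○○○○○○
[12] ○○○○○○○○○
○○○○○○○○○
○○○●>○○○○
○○○●○●○○○
○○○●●●○○○
○○○●●○○○○
○○○○○○○○○
○○○○○○○○○
[13] ○○○○○○○○○
○○○○○○○○○
○○○●●○○○○
○○○●v●○○○
○○○●●●○○○
○○○●●○○○○
○○○○○○○○○
○○○○○○○○○
[14] ○○○○○○○○○
○○○○○○○○○
○○○●●○○○○
○○○<●●○○○
○○○●●●○○○
○○○●●○○○○
○○○○○○○○○
○○○○○○○○○
[15] ○○○○○○○○○
○○○○○○○○○
○○○●●○○○○
○○○○●●○○○
○○○v●●○○○
○○○●●○○○○
○○○○○○○○○
○○○○○○○○○
[16] ○○○○○○○○○
○○○○○○○○○
○○○●●○○○○
○○○○●●○○○
○○○○>●○○○
○○○●●○○○○
○○○○○○○○○
○○○○○○○○○
[17] ○○○○○○○○○
○○○○○○○○○
○○○●●○○○○
○○○○^●○○○
○○○○○●○○○
○○○●●○○○○
○○○○○○○○○
○○○○○○○○○
[18] ○○○○○○○○○
○○○○○○○○○
○○○●●○○○○
○○○<○●○○○
○○○○○●○○○
○○○●●○○○○
○○○○○○○○○
○○○○○○○○○
[19] ○○○○○○○○○
○○○○○○○○○
○○○^●○○○○
○○○●○●○○○
○○○○○●○○○
○○○●●○○○○
○○○○○○○○○
○○○○○○○○○
[20] ○○○○○○○○○
○○○○○○○○○
○○<○●○○○○
○○○●○●○○○
○○○○○●○○○
○○○●●○○○○
○○○○○○○○○
○○○○○○○○○
[21] ○○○○○○○○○
○○^○○○○○○
○○●○●○○○○
○○○●○●○○○
○○○○○●○○○
○○○●●○○○○
○○○○○○○○○
○○○○○○○○○
[22] ○○○○○○○○○
○○●>○○○○○
○○●○●○○○○
○○○●○●○○○
○○○○○●○○○
○○○●●○○○○
○○○○○○○○○
○○○○○○○○○
[23] ○○○○○○○○○
○○●●○○○○○
○○●v●○○○○
○○○●○●○○○
○○○○○●○○○
○○○●●○○○○
○○○○○○○○○
○○○○○○○○○
[24] ○○○○○○○○○
○○●●○○○○○
○○<●●○○○○
○○○●○●○○○
○○○○○●○○○
○○○●●○○○○
○○○○○○○○○
○○○○○○○○○
[25] ○○○○○○○○○
○○●●○○○○○
○○○●●○○○○
○○v●○●○○○
○○○○○●○○○
○○○●●○○○○
○○○○○○○○○
○○○○○○○○○
[26] ○○○○○○○○○
○○●●○○○○○
○○○●●○○○○
○<●●○●○○○
○○○○○●○○○
○○○●●○○○○
○○○○○○○○○
○○○○○○○○○
[27] ○○○○○○○○○
○○●●○○○○○
○^○●●○○○○
○●●●○●○○○
○○○○○●○○○
○○○●●○○○○
○○○○○○○○○
○○○○○○○○○
[28] ○○○○○○○○○
○○●●○○○○○
○●>●●○○○○
○●●●○●○○○
○○○○○●○○○
○○○●●○○○○
○○○○○○○○○
○○○○○○○○○
[29] ○○○○○○○○○
○○●●○○○○○
○●●●●○○○○
○●v●○●○○○
○○○○○●○○○
○○○●●○○○○
○○○○○○○○○
○○○○○○○○○
[30] ○○○○○○○○○
○○●●○○○○○
○●●●●○○○○
○●○>○●○○○
○○○○○●○○○
○○○●●○○○○
○○○○○○○○○
○○○○○○○○○
[31] ○○○○○○○○○
○○●●○○○○○
○●●^●○○○○
○●○○○●○○○
○○○○○●○○○
○○○●●○○○○
○○○○○○○○○
○○○○○○○○○
[32] ○○○○○○○○○
○○●●○○○○○
○●<○●○○○○
○●○○○●○○○
○○○○○●○○○
○○○●●○○○○
○○○○○○○○○
○○○○○○○○○
[33] ○○○○○○○○○
○○●●○○○○○
○●○○●○○○○
○●v○○●○○○
○○○○○●○○○
○○○●●○○○○
○○○○○○○○○
○○○○○○○○○
[34] ○○○○○○○○○
○○●●○○○○○
○●○○●○○○○
○<●○○●○○○
○○○○○●○○○
○○○●●○○○○
○○○○○○○○○
○○○○○○○○○
[35] ○○○○○○○○○
○○●●○○○○○
○●○○●○○○○
○○●○○●○○○
○v○○○●○○○
○○○●●○○○○
○○○○○○○○○
○○○○○○○○○
[36] ○○○○○○○○○
○○●●○○○○○
○●○○●○○○○
○○●○○●○○○
<●○○○●○○○
○○○●●○○○○
○○○○○○○○○
○○○○○○○○○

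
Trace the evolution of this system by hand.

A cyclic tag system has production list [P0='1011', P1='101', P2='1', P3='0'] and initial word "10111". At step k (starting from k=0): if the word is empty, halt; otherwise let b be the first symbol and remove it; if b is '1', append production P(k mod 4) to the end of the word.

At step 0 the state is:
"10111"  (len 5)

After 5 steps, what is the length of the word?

10

[0] "10111"  (len 5)
[1] "01111011"  (len 8)
[2] "1111011"  (len 7)
[3] "1110111"  (len 7)
[4] "1101110"  (len 7)
[5] "1011101011"  (len 10)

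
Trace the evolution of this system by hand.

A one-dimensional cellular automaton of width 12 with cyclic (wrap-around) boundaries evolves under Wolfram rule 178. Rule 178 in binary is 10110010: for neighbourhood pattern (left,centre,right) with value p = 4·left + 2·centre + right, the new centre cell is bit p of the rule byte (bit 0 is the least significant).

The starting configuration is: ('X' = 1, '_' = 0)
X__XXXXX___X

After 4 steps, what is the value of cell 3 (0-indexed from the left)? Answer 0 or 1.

gen 0: X__XXXXX___X
gen 1: _XX_XXX_X_X_
gen 2: X__X_X_X_X_X
gen 3: _XX_X_X_X_X_
gen 4: X__X_X_X_X_X

1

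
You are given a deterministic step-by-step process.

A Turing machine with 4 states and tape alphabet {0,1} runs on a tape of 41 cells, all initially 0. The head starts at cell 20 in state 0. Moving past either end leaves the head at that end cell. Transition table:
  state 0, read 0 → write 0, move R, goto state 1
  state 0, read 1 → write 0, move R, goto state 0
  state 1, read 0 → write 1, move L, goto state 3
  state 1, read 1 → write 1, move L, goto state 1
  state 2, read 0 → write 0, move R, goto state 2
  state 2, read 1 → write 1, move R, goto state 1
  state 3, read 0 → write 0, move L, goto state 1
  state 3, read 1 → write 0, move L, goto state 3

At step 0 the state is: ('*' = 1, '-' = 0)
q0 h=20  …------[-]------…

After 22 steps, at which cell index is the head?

0

step 0: q0 h=20  …------[-]------…
step 1: q1 h=21  …------[-]------…
step 2: q3 h=20  …------[-]*-----…
step 3: q1 h=19  …------[-]-*----…
step 4: q3 h=18  …------[-]*-*---…
step 5: q1 h=17  …------[-]-*-*--…
step 6: q3 h=16  …------[-]*-*-*-…
step 7: q1 h=15  …------[-]-*-*-*…
step 8: q3 h=14  …------[-]*-*-*-…
step 9: q1 h=13  …------[-]-*-*-*…
step 10: q3 h=12  …------[-]*-*-*-…
step 11: q1 h=11  …------[-]-*-*-*…
step 12: q3 h=10  …------[-]*-*-*-…
step 13: q1 h= 9  …------[-]-*-*-*…
step 14: q3 h= 8  …------[-]*-*-*-…
step 15: q1 h= 7  …------[-]-*-*-*…
step 16: q3 h= 6  |------[-]*-*-*-…
step 17: q1 h= 5  |-----[-]-*-*-*…
step 18: q3 h= 4  |----[-]*-*-*-…
step 19: q1 h= 3  |---[-]-*-*-*…
step 20: q3 h= 2  |--[-]*-*-*-…
step 21: q1 h= 1  |-[-]-*-*-*…
step 22: q3 h= 0  |[-]*-*-*-…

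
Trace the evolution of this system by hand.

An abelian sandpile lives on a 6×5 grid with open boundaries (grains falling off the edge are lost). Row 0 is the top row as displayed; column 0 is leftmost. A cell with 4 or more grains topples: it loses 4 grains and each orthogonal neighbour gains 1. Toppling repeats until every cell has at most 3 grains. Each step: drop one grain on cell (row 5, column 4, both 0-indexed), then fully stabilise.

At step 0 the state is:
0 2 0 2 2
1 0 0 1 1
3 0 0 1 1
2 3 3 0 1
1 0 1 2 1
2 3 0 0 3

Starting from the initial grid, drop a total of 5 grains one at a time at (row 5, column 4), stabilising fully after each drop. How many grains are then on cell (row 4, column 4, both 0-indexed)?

t=0: 0 2 0 2 2
1 0 0 1 1
3 0 0 1 1
2 3 3 0 1
1 0 1 2 1
2 3 0 0 3
t=1: 0 2 0 2 2
1 0 0 1 1
3 0 0 1 1
2 3 3 0 1
1 0 1 2 2
2 3 0 1 0
t=2: 0 2 0 2 2
1 0 0 1 1
3 0 0 1 1
2 3 3 0 1
1 0 1 2 2
2 3 0 1 1
t=3: 0 2 0 2 2
1 0 0 1 1
3 0 0 1 1
2 3 3 0 1
1 0 1 2 2
2 3 0 1 2
t=4: 0 2 0 2 2
1 0 0 1 1
3 0 0 1 1
2 3 3 0 1
1 0 1 2 2
2 3 0 1 3
t=5: 0 2 0 2 2
1 0 0 1 1
3 0 0 1 1
2 3 3 0 1
1 0 1 2 3
2 3 0 2 0

3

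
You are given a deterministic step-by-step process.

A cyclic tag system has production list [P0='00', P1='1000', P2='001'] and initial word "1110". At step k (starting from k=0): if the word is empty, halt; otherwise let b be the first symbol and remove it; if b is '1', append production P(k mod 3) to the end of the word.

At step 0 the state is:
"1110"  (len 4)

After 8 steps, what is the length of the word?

7

gen 0: "1110"  (len 4)
gen 1: "11000"  (len 5)
gen 2: "10001000"  (len 8)
gen 3: "0001000001"  (len 10)
gen 4: "001000001"  (len 9)
gen 5: "01000001"  (len 8)
gen 6: "1000001"  (len 7)
gen 7: "00000100"  (len 8)
gen 8: "0000100"  (len 7)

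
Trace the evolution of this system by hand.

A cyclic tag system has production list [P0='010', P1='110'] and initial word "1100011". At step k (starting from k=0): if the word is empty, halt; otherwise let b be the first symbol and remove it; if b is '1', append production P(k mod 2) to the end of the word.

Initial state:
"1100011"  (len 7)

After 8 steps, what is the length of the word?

gen 0: "1100011"  (len 7)
gen 1: "100011010"  (len 9)
gen 2: "00011010110"  (len 11)
gen 3: "0011010110"  (len 10)
gen 4: "011010110"  (len 9)
gen 5: "11010110"  (len 8)
gen 6: "1010110110"  (len 10)
gen 7: "010110110010"  (len 12)
gen 8: "10110110010"  (len 11)

11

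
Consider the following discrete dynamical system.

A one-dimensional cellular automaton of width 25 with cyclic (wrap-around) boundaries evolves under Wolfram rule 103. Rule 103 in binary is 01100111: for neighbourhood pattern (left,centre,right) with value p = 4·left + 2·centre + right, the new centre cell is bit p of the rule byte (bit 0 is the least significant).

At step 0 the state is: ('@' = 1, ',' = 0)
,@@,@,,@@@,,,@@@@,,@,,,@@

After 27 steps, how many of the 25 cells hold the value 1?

15

step 0: ,@@,@,,@@@,,,@@@@,,@,,,@@
step 1: @,@@@,@,,@,@@,,,@,@@,@@,@
step 2: @@,,@@@,@@@,@,@@@@,@@,@@,
step 3: ,@,@,,@@,,@@@@,,,@@,@@,@@
step 4: @@@@,@,@,@,,,@,@@,@@,@@,@
step 5: ,,,@@@@@@@,@@@@,@@,@@,@@,
step 6: @@@,,,,,,@@,,,@@,@@,@@,@,
step 7: ,,@,@@@@@,@,@@,@@,@@,@@@@
step 8: ,@@@,,,,@@@@,@@,@@,@@,,,@
step 9: @,,@,@@@,,,@@,@@,@@,@,@@@
step 10: @,@@@,,@,@@,@@,@@,@@@@,,,
step 11: @@,,@,@@@,@@,@@,@@,,,@,@@
step 12: ,@,@@@,,@@,@@,@@,@,@@@@,,
step 13: @@@,,@,@,@@,@@,@@@@,,,@,@
step 14: ,,@,@@@@@,@@,@@,,,@,@@@@,
step 15: @@@@,,,,@@,@@,@,@@@@,,,@,
step 16: ,,,@,@@@,@@,@@@@,,,@,@@@@
step 17: ,@@@@,,@@,@@,,,@,@@@@,,,@
step 18: @,,,@,@,@@,@,@@@@,,,@,@@@
step 19: @,@@@@@@,@@@@,,,@,@@@@,,,
step 20: @@,,,,,@@,,,@,@@@@,,,@,@@
step 21: ,@,@@@@,@,@@@@,,,@,@@@@,,
step 22: @@@,,,@@@@,,,@,@@@@,,,@,@
step 23: ,,@,@@,,,@,@@@@,,,@,@@@@,
step 24: @@@@,@,@@@@,,,@,@@@@,,,@,
step 25: ,,,@@@@,,,@,@@@@,,,@,@@@@
step 26: ,@@,,,@,@@@@,,,@,@@@@,,,@
step 27: @,@,@@@@,,,@,@@@@,,,@,@@@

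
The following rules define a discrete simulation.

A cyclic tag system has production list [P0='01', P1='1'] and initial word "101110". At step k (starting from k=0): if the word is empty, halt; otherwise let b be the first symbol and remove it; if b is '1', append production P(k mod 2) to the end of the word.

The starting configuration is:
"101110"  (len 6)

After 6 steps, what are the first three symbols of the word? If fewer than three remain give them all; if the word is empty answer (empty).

010

step 0: "101110"  (len 6)
step 1: "0111001"  (len 7)
step 2: "111001"  (len 6)
step 3: "1100101"  (len 7)
step 4: "1001011"  (len 7)
step 5: "00101101"  (len 8)
step 6: "0101101"  (len 7)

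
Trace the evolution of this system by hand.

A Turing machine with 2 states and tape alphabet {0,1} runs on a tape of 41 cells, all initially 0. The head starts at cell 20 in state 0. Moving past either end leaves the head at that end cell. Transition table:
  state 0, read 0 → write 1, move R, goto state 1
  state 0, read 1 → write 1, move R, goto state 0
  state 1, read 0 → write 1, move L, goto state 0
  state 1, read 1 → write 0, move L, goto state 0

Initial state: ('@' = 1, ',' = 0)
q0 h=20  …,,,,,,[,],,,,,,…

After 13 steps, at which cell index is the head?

27

step 0: q0 h=20  …,,,,,,[,],,,,,,…
step 1: q1 h=21  …,,,,,@[,],,,,,,…
step 2: q0 h=20  …,,,,,,[@]@,,,,,…
step 3: q0 h=21  …,,,,,@[@],,,,,,…
step 4: q0 h=22  …,,,,@@[,],,,,,,…
step 5: q1 h=23  …,,,@@@[,],,,,,,…
step 6: q0 h=22  …,,,,@@[@]@,,,,,…
step 7: q0 h=23  …,,,@@@[@],,,,,,…
step 8: q0 h=24  …,,@@@@[,],,,,,,…
step 9: q1 h=25  …,@@@@@[,],,,,,,…
step 10: q0 h=24  …,,@@@@[@]@,,,,,…
step 11: q0 h=25  …,@@@@@[@],,,,,,…
step 12: q0 h=26  …@@@@@@[,],,,,,,…
step 13: q1 h=27  …@@@@@@[,],,,,,,…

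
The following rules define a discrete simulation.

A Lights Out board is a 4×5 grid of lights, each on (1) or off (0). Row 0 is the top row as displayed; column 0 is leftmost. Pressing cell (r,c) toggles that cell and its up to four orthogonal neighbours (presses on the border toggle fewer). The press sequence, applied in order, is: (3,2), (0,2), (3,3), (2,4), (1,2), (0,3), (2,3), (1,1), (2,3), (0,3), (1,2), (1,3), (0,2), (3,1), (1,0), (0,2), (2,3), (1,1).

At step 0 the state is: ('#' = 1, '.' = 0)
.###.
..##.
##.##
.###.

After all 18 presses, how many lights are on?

10

gen 0: .###.
..##.
##.##
.###.
gen 1: .###.
..##.
#####
.....
gen 2: .....
...#.
#####
.....
gen 3: .....
...#.
###.#
..###
gen 4: .....
...##
####.
..##.
gen 5: ..#..
.##.#
##.#.
..##.
gen 6: ...##
.####
##.#.
..##.
gen 7: ...##
.##.#
###.#
..#..
gen 8: .#.##
#...#
#.#.#
..#..
gen 9: .#.##
#..##
#..#.
..##.
gen 10: .##..
#...#
#..#.
..##.
gen 11: .#...
#####
#.##.
..##.
gen 12: .#.#.
##...
#.#..
..##.
gen 13: ..#..
###..
#.#..
..##.
gen 14: ..#..
###..
###..
##.#.
gen 15: #.#..
..#..
.##..
##.#.
gen 16: ##.#.
.....
.##..
##.#.
gen 17: ##.#.
...#.
.#.##
##...
gen 18: #..#.
####.
...##
##...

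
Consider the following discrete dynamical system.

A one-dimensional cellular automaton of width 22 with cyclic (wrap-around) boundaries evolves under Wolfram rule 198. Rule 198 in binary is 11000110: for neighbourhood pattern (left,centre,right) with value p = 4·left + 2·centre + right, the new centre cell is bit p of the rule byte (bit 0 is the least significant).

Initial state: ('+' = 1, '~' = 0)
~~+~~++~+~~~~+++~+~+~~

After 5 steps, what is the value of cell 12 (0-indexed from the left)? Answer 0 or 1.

1

t=0: ~~+~~++~+~~~~+++~+~+~~
t=1: ~++~+~+~+~~~+~++~+~+~~
t=2: +~+~+~+~+~~++~~+~+~+~~
t=3: +~+~+~+~+~+~+~++~+~+~+
t=4: +~+~+~+~+~+~+~~+~+~+~~
t=5: +~+~+~+~+~+~+~++~+~+~+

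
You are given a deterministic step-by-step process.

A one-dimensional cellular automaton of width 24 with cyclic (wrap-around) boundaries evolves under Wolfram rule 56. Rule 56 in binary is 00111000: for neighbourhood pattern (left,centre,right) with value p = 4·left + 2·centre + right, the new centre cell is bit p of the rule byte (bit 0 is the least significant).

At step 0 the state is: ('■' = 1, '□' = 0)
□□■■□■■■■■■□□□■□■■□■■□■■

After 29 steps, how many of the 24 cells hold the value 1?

11

step 0: □□■■□■■■■■■□□□■□■■□■■□■■
step 1: ■□■□■■□□□□□■□□□■■□■■□■■□
step 2: □■□■■□■□□□□□■□□■□■■□■■□■
step 3: ■□■■□■□■□□□□□■□□■■□■■□■□
step 4: □■■□■□■□■□□□□□■□■□■■□■□■
step 5: ■■□■□■□■□■□□□□□■□■■□■□■□
step 6: ■□■□■□■□■□■□□□□□■■□■□■□■
step 7: □■□■□■□■□■□■□□□□■□■□■□■■
step 8: ■□■□■□■□■□■□■□□□□■□■□■■□
step 9: □■□■□■□■□■□■□■□□□□■□■■□■
step 10: ■□■□■□■□■□■□■□■□□□□■■□■□
step 11: □■□■□■□■□■□■□■□■□□□■□■□■
step 12: ■□■□■□■□■□■□■□■□■□□□■□■□
step 13: □■□■□■□■□■□■□■□■□■□□□■□■
step 14: ■□■□■□■□■□■□■□■□■□■□□□■□
step 15: □■□■□■□■□■□■□■□■□■□■□□□■
step 16: ■□■□■□■□■□■□■□■□■□■□■□□□
step 17: □■□■□■□■□■□■□■□■□■□■□■□□
step 18: □□■□■□■□■□■□■□■□■□■□■□■□
step 19: □□□■□■□■□■□■□■□■□■□■□■□■
step 20: ■□□□■□■□■□■□■□■□■□■□■□■□
step 21: □■□□□■□■□■□■□■□■□■□■□■□■
step 22: ■□■□□□■□■□■□■□■□■□■□■□■□
step 23: □■□■□□□■□■□■□■□■□■□■□■□■
step 24: ■□■□■□□□■□■□■□■□■□■□■□■□
step 25: □■□■□■□□□■□■□■□■□■□■□■□■
step 26: ■□■□■□■□□□■□■□■□■□■□■□■□
step 27: □■□■□■□■□□□■□■□■□■□■□■□■
step 28: ■□■□■□■□■□□□■□■□■□■□■□■□
step 29: □■□■□■□■□■□□□■□■□■□■□■□■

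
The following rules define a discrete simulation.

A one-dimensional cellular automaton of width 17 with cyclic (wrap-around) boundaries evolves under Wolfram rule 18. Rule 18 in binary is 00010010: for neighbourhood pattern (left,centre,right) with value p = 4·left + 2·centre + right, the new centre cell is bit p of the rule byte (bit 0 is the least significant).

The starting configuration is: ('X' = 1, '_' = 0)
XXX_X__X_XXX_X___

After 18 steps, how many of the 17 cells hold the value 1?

k=0  XXX_X__X_XXX_X___
k=1  _____XX_______X_X
k=2  X___X__X_____X___
k=3  _X_X_XX_X___X_X_X
k=4  _________X_X_____
k=5  ________X___X____
k=6  _______X_X_X_X___
k=7  ______X_______X__
k=8  _____X_X_____X_X_
k=9  ____X___X___X___X
k=10  X__X_X_X_X_X_X_X_
k=11  _XX______________
k=12  X__X_____________
k=13  _XX_X___________X
k=14  _____X_________X_
k=15  ____X_X_______X_X
k=16  X__X___X_____X___
k=17  _XX_X_X_X___X_X_X
k=18  _________X_X_____

2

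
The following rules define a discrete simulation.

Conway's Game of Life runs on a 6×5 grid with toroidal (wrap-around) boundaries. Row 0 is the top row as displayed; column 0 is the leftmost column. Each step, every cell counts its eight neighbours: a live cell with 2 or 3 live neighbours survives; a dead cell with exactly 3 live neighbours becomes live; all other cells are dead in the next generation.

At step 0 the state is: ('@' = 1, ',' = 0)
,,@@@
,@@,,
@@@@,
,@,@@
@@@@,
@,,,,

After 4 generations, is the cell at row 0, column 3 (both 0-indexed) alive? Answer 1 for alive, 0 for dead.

t=0: ,,@@@
,@@,,
@@@@,
,@,@@
@@@@,
@,,,,
t=1: @,@@@
,,,,,
,,,,,
,,,,,
,,,@,
@,,,,
t=2: @@,@@
,,,@@
,,,,,
,,,,,
,,,,,
@@@,,
t=3: ,,,,,
,,@@,
,,,,,
,,,,,
,@,,,
,,@@,
t=4: ,,,,,
,,,,,
,,,,,
,,,,,
,,@,,
,,@,,

0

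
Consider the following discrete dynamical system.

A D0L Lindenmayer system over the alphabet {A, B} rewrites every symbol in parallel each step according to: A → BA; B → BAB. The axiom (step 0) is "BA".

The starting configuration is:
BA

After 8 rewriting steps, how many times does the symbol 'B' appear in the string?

t=0: BA
t=1: BABBA
t=2: BABBABABBABBA
t=3: BABBABABBABBABABBABABBABBABABBABBA
t=4: BABBABABBABBABABBABABBABBABABBABBABABBABABBABBABABBABABBABBABABBABBABABBABABBABBABABBABBA
t=5: BABBABABBABBABABBABABBABBABABBABBABABBABABBABBABABBABABBAB…BBABABBABABBABBABABBABABBABBABABBABBABABBABABBABBABABBABBA  (len 233)
t=6: BABBABABBABBABABBABABBABBABABBABBABABBABABBABBABABBABABBAB…BBABABBABABBABBABABBABABBABBABABBABBABABBABABBABBABABBABBA  (len 610)
t=7: BABBABABBABBABABBABABBABBABABBABBABABBABABBABBABABBABABBAB…BBABABBABABBABBABABBABABBABBABABBABBABABBABABBABBABABBABBA  (len 1597)
t=8: BABBABABBABBABABBABABBABBABABBABBABABBABABBABBABABBABABBAB…BBABABBABABBABBABABBABABBABBABABBABBABABBABABBABBABABBABBA  (len 4181)

2584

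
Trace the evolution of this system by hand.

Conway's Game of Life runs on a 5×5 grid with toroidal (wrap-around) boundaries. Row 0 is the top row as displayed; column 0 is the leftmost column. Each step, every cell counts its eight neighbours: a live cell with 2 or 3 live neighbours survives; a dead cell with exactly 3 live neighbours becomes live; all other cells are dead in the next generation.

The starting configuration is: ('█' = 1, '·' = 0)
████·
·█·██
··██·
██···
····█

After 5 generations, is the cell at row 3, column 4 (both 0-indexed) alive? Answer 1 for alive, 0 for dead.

0) ████·
·█·██
··██·
██···
····█
1) ·█···
·····
···█·
█████
···██
2) ·····
·····
██·█·
██···
·····
3) ·····
·····
███·█
███·█
·····
4) ·····
██···
··█·█
··█·█
██···
5) ·····
██···
··█·█
··█·█
██···

1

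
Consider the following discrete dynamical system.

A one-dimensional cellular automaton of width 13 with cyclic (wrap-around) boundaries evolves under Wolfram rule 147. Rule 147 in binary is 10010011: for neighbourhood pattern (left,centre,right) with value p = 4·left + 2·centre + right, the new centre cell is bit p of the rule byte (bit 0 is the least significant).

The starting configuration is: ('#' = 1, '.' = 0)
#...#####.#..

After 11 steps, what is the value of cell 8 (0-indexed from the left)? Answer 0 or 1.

0

gen 0: #...#####.#..
gen 1: .###.###...##
gen 2: ..#...#.###..
gen 3: ##.###...#.##
gen 4: #...#.###...#
gen 5: .###...#.###.
gen 6: #.#.###...#.#
gen 7: .....#.###...
gen 8: #####...#.###
gen 9: ####.###...##
gen 10: ###...#.###.#
gen 11: ##.###...#...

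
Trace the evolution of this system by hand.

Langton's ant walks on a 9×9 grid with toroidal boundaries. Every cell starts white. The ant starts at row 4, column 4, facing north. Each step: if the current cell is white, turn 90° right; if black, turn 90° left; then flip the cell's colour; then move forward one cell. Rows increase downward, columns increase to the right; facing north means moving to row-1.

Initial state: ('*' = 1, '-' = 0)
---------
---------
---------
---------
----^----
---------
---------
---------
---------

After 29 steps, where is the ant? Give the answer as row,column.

6,3

gen 0: ---------
---------
---------
---------
----^----
---------
---------
---------
---------
gen 1: ---------
---------
---------
---------
----*>---
---------
---------
---------
---------
gen 2: ---------
---------
---------
---------
----**---
-----v---
---------
---------
---------
gen 3: ---------
---------
---------
---------
----**---
----<*---
---------
---------
---------
gen 4: ---------
---------
---------
---------
----^*---
----**---
---------
---------
---------
gen 5: ---------
---------
---------
---------
---<-*---
----**---
---------
---------
---------
gen 6: ---------
---------
---------
---^-----
---*-*---
----**---
---------
---------
---------
gen 7: ---------
---------
---------
---*>----
---*-*---
----**---
---------
---------
---------
gen 8: ---------
---------
---------
---**----
---*v*---
----**---
---------
---------
---------
gen 9: ---------
---------
---------
---**----
---<**---
----**---
---------
---------
---------
gen 10: ---------
---------
---------
---**----
----**---
---v**---
---------
---------
---------
gen 11: ---------
---------
---------
---**----
----**---
--<***---
---------
---------
---------
gen 12: ---------
---------
---------
---**----
--^-**---
--****---
---------
---------
---------
gen 13: ---------
---------
---------
---**----
--*>**---
--****---
---------
---------
---------
gen 14: ---------
---------
---------
---**----
--****---
--*v**---
---------
---------
---------
gen 15: ---------
---------
---------
---**----
--****---
--*->*---
---------
---------
---------
gen 16: ---------
---------
---------
---**----
--**^*---
--*--*---
---------
---------
---------
gen 17: ---------
---------
---------
---**----
--*<-*---
--*--*---
---------
---------
---------
gen 18: ---------
---------
---------
---**----
--*--*---
--*v-*---
---------
---------
---------
gen 19: ---------
---------
---------
---**----
--*--*---
--<*-*---
---------
---------
---------
gen 20: ---------
---------
---------
---**----
--*--*---
---*-*---
--v------
---------
---------
gen 21: ---------
---------
---------
---**----
--*--*---
---*-*---
-<*------
---------
---------
gen 22: ---------
---------
---------
---**----
--*--*---
-^-*-*---
-**------
---------
---------
gen 23: ---------
---------
---------
---**----
--*--*---
-*>*-*---
-**------
---------
---------
gen 24: ---------
---------
---------
---**----
--*--*---
-***-*---
-*v------
---------
---------
gen 25: ---------
---------
---------
---**----
--*--*---
-***-*---
-*->-----
---------
---------
gen 26: ---------
---------
---------
---**----
--*--*---
-***-*---
-*-*-----
---v-----
---------
gen 27: ---------
---------
---------
---**----
--*--*---
-***-*---
-*-*-----
--<*-----
---------
gen 28: ---------
---------
---------
---**----
--*--*---
-***-*---
-*^*-----
--**-----
---------
gen 29: ---------
---------
---------
---**----
--*--*---
-***-*---
-**>-----
--**-----
---------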